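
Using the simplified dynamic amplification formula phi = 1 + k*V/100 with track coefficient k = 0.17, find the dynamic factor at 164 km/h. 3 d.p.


phi = 1 + k * V / 100
phi = 1 + 0.17 * 164 / 100
phi = 1 + 0.2788
phi = 1.279

1.279


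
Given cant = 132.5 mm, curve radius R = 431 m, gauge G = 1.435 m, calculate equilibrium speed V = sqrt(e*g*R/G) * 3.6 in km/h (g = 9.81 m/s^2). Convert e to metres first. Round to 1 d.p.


Convert cant: e = 132.5 mm = 0.1325 m
V_ms = sqrt(0.1325 * 9.81 * 431 / 1.435)
V_ms = sqrt(390.400401) = 19.7586 m/s
V = 19.7586 * 3.6 = 71.1 km/h

71.1


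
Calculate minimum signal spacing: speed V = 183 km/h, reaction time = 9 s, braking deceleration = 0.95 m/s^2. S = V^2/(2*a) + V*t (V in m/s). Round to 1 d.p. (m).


V = 183 / 3.6 = 50.8333 m/s
Braking distance = 50.8333^2 / (2*0.95) = 1360.0146 m
Sighting distance = 50.8333 * 9 = 457.5 m
S = 1360.0146 + 457.5 = 1817.5 m

1817.5


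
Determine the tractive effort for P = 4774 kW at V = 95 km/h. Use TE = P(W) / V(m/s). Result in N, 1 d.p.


Convert: P = 4774 kW = 4774000 W
V = 95 / 3.6 = 26.3889 m/s
TE = 4774000 / 26.3889
TE = 180909.5 N

180909.5


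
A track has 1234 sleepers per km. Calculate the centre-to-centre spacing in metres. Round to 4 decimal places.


Spacing = 1000 m / number of sleepers
Spacing = 1000 / 1234
Spacing = 0.8104 m

0.8104


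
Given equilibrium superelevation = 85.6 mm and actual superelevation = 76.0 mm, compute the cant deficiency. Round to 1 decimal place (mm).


Cant deficiency = equilibrium cant - actual cant
CD = 85.6 - 76.0
CD = 9.6 mm

9.6


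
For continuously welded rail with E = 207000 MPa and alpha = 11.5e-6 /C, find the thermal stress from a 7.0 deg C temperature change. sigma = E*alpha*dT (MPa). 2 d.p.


sigma = E * alpha * dT
sigma = 207000 * 11.5e-6 * 7.0
sigma = 2.3805 * 7.0
sigma = 16.66 MPa

16.66


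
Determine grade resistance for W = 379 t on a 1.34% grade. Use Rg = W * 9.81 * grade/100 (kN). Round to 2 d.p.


Rg = W * 9.81 * grade / 100
Rg = 379 * 9.81 * 1.34 / 100
Rg = 3717.99 * 0.0134
Rg = 49.82 kN

49.82


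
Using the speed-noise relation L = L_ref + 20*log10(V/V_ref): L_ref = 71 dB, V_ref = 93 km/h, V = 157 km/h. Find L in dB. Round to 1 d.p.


V/V_ref = 157 / 93 = 1.688172
log10(1.688172) = 0.227417
20 * 0.227417 = 4.5483
L = 71 + 4.5483 = 75.5 dB

75.5


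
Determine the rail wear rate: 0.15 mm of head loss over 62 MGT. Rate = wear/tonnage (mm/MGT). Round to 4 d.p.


Wear rate = total wear / cumulative tonnage
Rate = 0.15 / 62
Rate = 0.0024 mm/MGT

0.0024


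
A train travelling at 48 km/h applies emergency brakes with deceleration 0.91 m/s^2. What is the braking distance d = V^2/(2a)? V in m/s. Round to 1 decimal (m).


Convert speed: V = 48 / 3.6 = 13.3333 m/s
V^2 = 177.7778
d = 177.7778 / (2 * 0.91)
d = 177.7778 / 1.82
d = 97.7 m

97.7


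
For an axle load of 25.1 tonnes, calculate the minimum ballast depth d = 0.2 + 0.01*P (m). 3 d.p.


d = 0.2 + 0.01 * 25.1
d = 0.2 + 0.251
d = 0.451 m

0.451


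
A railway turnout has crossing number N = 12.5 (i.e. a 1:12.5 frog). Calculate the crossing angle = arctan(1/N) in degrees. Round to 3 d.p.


1/N = 1/12.5 = 0.08
angle = arctan(0.08) = 0.07983 rad
angle = 0.07983 * 180/pi = 4.574 degrees

4.574


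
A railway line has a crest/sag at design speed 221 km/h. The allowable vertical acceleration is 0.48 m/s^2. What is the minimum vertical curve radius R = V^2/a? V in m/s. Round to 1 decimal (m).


Convert speed: V = 221 / 3.6 = 61.3889 m/s
V^2 = 3768.5957 m^2/s^2
R_v = 3768.5957 / 0.48
R_v = 7851.2 m

7851.2


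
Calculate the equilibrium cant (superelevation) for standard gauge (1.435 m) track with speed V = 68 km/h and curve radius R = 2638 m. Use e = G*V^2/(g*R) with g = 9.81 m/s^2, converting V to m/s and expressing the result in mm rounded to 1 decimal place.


Convert speed: V = 68 / 3.6 = 18.8889 m/s
Apply formula: e = 1.435 * 18.8889^2 / (9.81 * 2638)
e = 1.435 * 356.7901 / 25878.78
e = 0.019784 m = 19.8 mm

19.8


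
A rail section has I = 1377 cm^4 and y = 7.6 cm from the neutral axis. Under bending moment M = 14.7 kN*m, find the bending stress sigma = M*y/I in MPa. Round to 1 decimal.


Convert units:
M = 14.7 kN*m = 14700000 N*mm
y = 7.6 cm = 76 mm
I = 1377 cm^4 = 13770000 mm^4
sigma = 14700000 * 76 / 13770000
sigma = 81.1 MPa

81.1


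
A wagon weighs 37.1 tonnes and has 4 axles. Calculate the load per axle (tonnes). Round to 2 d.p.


Load per axle = total weight / number of axles
Load = 37.1 / 4
Load = 9.28 tonnes

9.28


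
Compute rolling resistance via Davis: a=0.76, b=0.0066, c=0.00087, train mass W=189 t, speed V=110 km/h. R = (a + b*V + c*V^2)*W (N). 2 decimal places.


b*V = 0.0066 * 110 = 0.726
c*V^2 = 0.00087 * 12100 = 10.527
R_per_t = 0.76 + 0.726 + 10.527 = 12.013 N/t
R_total = 12.013 * 189 = 2270.46 N

2270.46


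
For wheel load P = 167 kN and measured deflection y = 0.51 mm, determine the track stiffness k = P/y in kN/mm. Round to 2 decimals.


Track stiffness k = P / y
k = 167 / 0.51
k = 327.45 kN/mm

327.45


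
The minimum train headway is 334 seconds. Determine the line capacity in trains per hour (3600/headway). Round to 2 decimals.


Capacity = 3600 / headway
Capacity = 3600 / 334
Capacity = 10.78 trains/hour

10.78


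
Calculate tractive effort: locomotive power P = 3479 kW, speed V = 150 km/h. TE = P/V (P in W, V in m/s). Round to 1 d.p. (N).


Convert: P = 3479 kW = 3479000 W
V = 150 / 3.6 = 41.6667 m/s
TE = 3479000 / 41.6667
TE = 83496.0 N

83496.0


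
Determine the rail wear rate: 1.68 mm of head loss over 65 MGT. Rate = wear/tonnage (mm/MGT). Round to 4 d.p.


Wear rate = total wear / cumulative tonnage
Rate = 1.68 / 65
Rate = 0.0258 mm/MGT

0.0258


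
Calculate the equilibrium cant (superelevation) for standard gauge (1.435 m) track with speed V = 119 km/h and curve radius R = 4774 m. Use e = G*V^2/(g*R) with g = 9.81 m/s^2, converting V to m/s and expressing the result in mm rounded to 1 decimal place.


Convert speed: V = 119 / 3.6 = 33.0556 m/s
Apply formula: e = 1.435 * 33.0556^2 / (9.81 * 4774)
e = 1.435 * 1092.6698 / 46832.94
e = 0.03348 m = 33.5 mm

33.5


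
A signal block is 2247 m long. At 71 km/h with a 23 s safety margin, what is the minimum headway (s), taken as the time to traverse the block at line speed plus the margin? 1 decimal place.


V = 71 / 3.6 = 19.7222 m/s
Block traversal time = 2247 / 19.7222 = 113.9324 s
Headway = 113.9324 + 23
Headway = 136.9 s

136.9


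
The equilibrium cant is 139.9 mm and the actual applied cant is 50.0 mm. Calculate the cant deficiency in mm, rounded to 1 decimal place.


Cant deficiency = equilibrium cant - actual cant
CD = 139.9 - 50.0
CD = 89.9 mm

89.9


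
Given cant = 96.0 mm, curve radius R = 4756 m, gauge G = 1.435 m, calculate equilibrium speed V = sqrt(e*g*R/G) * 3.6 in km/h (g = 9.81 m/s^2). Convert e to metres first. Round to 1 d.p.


Convert cant: e = 96.0 mm = 0.0960 m
V_ms = sqrt(0.0960 * 9.81 * 4756 / 1.435)
V_ms = sqrt(3121.261714) = 55.8683 m/s
V = 55.8683 * 3.6 = 201.1 km/h

201.1


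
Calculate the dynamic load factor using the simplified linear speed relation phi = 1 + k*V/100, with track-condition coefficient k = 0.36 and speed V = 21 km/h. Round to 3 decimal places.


phi = 1 + k * V / 100
phi = 1 + 0.36 * 21 / 100
phi = 1 + 0.0756
phi = 1.076

1.076


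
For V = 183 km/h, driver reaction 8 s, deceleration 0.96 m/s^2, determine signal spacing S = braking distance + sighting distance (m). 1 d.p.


V = 183 / 3.6 = 50.8333 m/s
Braking distance = 50.8333^2 / (2*0.96) = 1345.8478 m
Sighting distance = 50.8333 * 8 = 406.6667 m
S = 1345.8478 + 406.6667 = 1752.5 m

1752.5


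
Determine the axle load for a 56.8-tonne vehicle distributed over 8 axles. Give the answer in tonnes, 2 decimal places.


Load per axle = total weight / number of axles
Load = 56.8 / 8
Load = 7.10 tonnes

7.10


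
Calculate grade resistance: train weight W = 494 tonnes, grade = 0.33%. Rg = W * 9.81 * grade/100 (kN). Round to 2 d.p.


Rg = W * 9.81 * grade / 100
Rg = 494 * 9.81 * 0.33 / 100
Rg = 4846.14 * 0.0033
Rg = 15.99 kN

15.99


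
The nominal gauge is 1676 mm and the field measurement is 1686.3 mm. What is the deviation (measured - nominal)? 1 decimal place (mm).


Deviation = measured - nominal
Deviation = 1686.3 - 1676
Deviation = 10.3 mm

10.3


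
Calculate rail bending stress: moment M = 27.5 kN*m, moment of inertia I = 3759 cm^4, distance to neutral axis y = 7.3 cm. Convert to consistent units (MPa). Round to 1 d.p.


Convert units:
M = 27.5 kN*m = 27500000 N*mm
y = 7.3 cm = 73 mm
I = 3759 cm^4 = 37590000 mm^4
sigma = 27500000 * 73 / 37590000
sigma = 53.4 MPa

53.4


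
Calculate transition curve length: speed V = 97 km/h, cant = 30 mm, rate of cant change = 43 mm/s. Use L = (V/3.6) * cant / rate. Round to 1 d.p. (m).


Convert speed: V = 97 / 3.6 = 26.9444 m/s
L = 26.9444 * 30 / 43
L = 808.3333 / 43
L = 18.8 m

18.8


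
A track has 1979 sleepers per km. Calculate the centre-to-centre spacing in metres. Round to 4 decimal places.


Spacing = 1000 m / number of sleepers
Spacing = 1000 / 1979
Spacing = 0.5053 m

0.5053


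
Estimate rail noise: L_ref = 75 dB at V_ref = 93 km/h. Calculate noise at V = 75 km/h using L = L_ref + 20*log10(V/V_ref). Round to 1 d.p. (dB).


V/V_ref = 75 / 93 = 0.806452
log10(0.806452) = -0.093422
20 * -0.093422 = -1.8684
L = 75 + -1.8684 = 73.1 dB

73.1


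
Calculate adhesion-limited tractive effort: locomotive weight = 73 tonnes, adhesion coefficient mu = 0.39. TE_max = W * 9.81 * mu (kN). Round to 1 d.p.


TE_max = W * g * mu
TE_max = 73 * 9.81 * 0.39
TE_max = 716.13 * 0.39
TE_max = 279.3 kN

279.3


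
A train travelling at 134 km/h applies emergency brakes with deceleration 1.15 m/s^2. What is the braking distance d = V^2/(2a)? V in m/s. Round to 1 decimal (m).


Convert speed: V = 134 / 3.6 = 37.2222 m/s
V^2 = 1385.4938
d = 1385.4938 / (2 * 1.15)
d = 1385.4938 / 2.3
d = 602.4 m

602.4


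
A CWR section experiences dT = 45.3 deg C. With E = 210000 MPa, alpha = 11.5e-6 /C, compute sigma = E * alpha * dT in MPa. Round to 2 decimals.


sigma = E * alpha * dT
sigma = 210000 * 11.5e-6 * 45.3
sigma = 2.415 * 45.3
sigma = 109.40 MPa

109.40


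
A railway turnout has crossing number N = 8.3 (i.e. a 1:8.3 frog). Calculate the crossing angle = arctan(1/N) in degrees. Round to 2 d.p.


1/N = 1/8.3 = 0.120482
angle = arctan(0.120482) = 0.119904 rad
angle = 0.119904 * 180/pi = 6.87 degrees

6.87


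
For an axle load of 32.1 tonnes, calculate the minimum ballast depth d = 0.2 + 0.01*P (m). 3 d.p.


d = 0.2 + 0.01 * 32.1
d = 0.2 + 0.321
d = 0.521 m

0.521


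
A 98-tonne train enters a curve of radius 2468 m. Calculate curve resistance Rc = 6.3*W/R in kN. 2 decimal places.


Rc = 6.3 * W / R
Rc = 6.3 * 98 / 2468
Rc = 617.4 / 2468
Rc = 0.25 kN

0.25


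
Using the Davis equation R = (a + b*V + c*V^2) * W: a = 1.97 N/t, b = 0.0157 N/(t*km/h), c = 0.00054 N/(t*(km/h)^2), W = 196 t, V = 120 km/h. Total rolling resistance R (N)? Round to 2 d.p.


b*V = 0.0157 * 120 = 1.884
c*V^2 = 0.00054 * 14400 = 7.776
R_per_t = 1.97 + 1.884 + 7.776 = 11.63 N/t
R_total = 11.63 * 196 = 2279.48 N

2279.48


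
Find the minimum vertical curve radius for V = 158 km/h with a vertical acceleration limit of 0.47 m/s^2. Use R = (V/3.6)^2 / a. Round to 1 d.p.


Convert speed: V = 158 / 3.6 = 43.8889 m/s
V^2 = 1926.2346 m^2/s^2
R_v = 1926.2346 / 0.47
R_v = 4098.4 m

4098.4


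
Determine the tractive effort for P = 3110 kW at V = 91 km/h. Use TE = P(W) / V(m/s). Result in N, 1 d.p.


Convert: P = 3110 kW = 3110000 W
V = 91 / 3.6 = 25.2778 m/s
TE = 3110000 / 25.2778
TE = 123033.0 N

123033.0


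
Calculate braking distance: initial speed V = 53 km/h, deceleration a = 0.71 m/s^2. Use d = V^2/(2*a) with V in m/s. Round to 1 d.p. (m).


Convert speed: V = 53 / 3.6 = 14.7222 m/s
V^2 = 216.7438
d = 216.7438 / (2 * 0.71)
d = 216.7438 / 1.42
d = 152.6 m

152.6


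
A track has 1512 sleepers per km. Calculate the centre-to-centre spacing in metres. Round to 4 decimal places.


Spacing = 1000 m / number of sleepers
Spacing = 1000 / 1512
Spacing = 0.6614 m

0.6614


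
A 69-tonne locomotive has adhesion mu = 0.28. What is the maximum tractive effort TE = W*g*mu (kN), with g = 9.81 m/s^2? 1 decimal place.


TE_max = W * g * mu
TE_max = 69 * 9.81 * 0.28
TE_max = 676.89 * 0.28
TE_max = 189.5 kN

189.5


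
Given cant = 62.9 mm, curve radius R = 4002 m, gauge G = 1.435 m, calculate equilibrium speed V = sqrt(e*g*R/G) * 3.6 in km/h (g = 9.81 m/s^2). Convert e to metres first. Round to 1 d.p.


Convert cant: e = 62.9 mm = 0.0629 m
V_ms = sqrt(0.0629 * 9.81 * 4002 / 1.435)
V_ms = sqrt(1720.857211) = 41.4832 m/s
V = 41.4832 * 3.6 = 149.3 km/h

149.3


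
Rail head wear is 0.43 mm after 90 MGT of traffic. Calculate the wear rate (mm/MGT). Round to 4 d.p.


Wear rate = total wear / cumulative tonnage
Rate = 0.43 / 90
Rate = 0.0048 mm/MGT

0.0048


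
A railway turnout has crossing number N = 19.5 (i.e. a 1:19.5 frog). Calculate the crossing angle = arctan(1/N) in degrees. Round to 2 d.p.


1/N = 1/19.5 = 0.051282
angle = arctan(0.051282) = 0.051237 rad
angle = 0.051237 * 180/pi = 2.94 degrees

2.94


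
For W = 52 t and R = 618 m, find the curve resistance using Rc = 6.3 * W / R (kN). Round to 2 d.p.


Rc = 6.3 * W / R
Rc = 6.3 * 52 / 618
Rc = 327.6 / 618
Rc = 0.53 kN

0.53


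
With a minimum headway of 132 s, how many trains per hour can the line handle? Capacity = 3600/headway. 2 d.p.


Capacity = 3600 / headway
Capacity = 3600 / 132
Capacity = 27.27 trains/hour

27.27


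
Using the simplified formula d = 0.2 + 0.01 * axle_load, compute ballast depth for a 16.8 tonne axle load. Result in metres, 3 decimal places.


d = 0.2 + 0.01 * 16.8
d = 0.2 + 0.168
d = 0.368 m

0.368


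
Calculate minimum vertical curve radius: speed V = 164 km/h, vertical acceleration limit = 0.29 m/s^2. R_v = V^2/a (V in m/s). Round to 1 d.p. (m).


Convert speed: V = 164 / 3.6 = 45.5556 m/s
V^2 = 2075.3086 m^2/s^2
R_v = 2075.3086 / 0.29
R_v = 7156.2 m

7156.2


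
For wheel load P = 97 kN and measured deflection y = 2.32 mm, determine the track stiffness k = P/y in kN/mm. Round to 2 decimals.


Track stiffness k = P / y
k = 97 / 2.32
k = 41.81 kN/mm

41.81


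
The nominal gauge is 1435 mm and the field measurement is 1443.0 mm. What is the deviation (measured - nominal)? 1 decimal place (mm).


Deviation = measured - nominal
Deviation = 1443.0 - 1435
Deviation = 8.0 mm

8.0


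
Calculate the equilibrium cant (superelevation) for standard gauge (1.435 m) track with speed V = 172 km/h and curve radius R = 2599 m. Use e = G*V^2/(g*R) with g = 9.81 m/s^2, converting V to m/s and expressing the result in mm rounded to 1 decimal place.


Convert speed: V = 172 / 3.6 = 47.7778 m/s
Apply formula: e = 1.435 * 47.7778^2 / (9.81 * 2599)
e = 1.435 * 2282.716 / 25496.19
e = 0.128478 m = 128.5 mm

128.5


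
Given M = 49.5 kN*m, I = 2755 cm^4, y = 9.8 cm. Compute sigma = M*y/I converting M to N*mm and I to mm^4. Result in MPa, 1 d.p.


Convert units:
M = 49.5 kN*m = 49500000 N*mm
y = 9.8 cm = 98 mm
I = 2755 cm^4 = 27550000 mm^4
sigma = 49500000 * 98 / 27550000
sigma = 176.1 MPa

176.1


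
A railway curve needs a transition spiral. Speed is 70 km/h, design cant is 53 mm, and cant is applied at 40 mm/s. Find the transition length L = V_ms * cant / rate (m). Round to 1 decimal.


Convert speed: V = 70 / 3.6 = 19.4444 m/s
L = 19.4444 * 53 / 40
L = 1030.5556 / 40
L = 25.8 m

25.8


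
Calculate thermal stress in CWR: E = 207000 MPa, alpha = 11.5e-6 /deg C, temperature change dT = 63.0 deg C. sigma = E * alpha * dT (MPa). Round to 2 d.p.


sigma = E * alpha * dT
sigma = 207000 * 11.5e-6 * 63.0
sigma = 2.3805 * 63.0
sigma = 149.97 MPa

149.97


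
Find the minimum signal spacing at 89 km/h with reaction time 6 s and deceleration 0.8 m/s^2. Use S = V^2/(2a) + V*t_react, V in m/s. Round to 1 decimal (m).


V = 89 / 3.6 = 24.7222 m/s
Braking distance = 24.7222^2 / (2*0.8) = 381.9927 m
Sighting distance = 24.7222 * 6 = 148.3333 m
S = 381.9927 + 148.3333 = 530.3 m

530.3


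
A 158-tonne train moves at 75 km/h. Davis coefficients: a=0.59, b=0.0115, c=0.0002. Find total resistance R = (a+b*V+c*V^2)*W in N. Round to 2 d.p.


b*V = 0.0115 * 75 = 0.8625
c*V^2 = 0.0002 * 5625 = 1.125
R_per_t = 0.59 + 0.8625 + 1.125 = 2.5775 N/t
R_total = 2.5775 * 158 = 407.25 N

407.25


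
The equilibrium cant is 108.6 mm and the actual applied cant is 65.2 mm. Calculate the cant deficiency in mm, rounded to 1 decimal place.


Cant deficiency = equilibrium cant - actual cant
CD = 108.6 - 65.2
CD = 43.4 mm

43.4


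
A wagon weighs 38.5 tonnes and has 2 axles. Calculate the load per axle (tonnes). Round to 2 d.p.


Load per axle = total weight / number of axles
Load = 38.5 / 2
Load = 19.25 tonnes

19.25


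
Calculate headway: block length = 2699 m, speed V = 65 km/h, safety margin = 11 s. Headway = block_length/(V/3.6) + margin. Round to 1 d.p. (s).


V = 65 / 3.6 = 18.0556 m/s
Block traversal time = 2699 / 18.0556 = 149.4831 s
Headway = 149.4831 + 11
Headway = 160.5 s

160.5


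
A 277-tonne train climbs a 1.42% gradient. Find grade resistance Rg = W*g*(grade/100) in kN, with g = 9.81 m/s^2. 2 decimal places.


Rg = W * 9.81 * grade / 100
Rg = 277 * 9.81 * 1.42 / 100
Rg = 2717.37 * 0.0142
Rg = 38.59 kN

38.59


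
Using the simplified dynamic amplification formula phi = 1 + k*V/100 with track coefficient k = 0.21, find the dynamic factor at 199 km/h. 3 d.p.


phi = 1 + k * V / 100
phi = 1 + 0.21 * 199 / 100
phi = 1 + 0.4179
phi = 1.418

1.418


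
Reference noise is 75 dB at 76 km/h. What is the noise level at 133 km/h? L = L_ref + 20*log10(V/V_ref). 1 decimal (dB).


V/V_ref = 133 / 76 = 1.75
log10(1.75) = 0.243038
20 * 0.243038 = 4.8608
L = 75 + 4.8608 = 79.9 dB

79.9


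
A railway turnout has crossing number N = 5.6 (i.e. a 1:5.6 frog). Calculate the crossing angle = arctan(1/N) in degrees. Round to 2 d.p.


1/N = 1/5.6 = 0.178571
angle = arctan(0.178571) = 0.176709 rad
angle = 0.176709 * 180/pi = 10.12 degrees

10.12


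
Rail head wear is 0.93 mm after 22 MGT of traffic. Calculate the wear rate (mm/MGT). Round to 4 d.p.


Wear rate = total wear / cumulative tonnage
Rate = 0.93 / 22
Rate = 0.0423 mm/MGT

0.0423


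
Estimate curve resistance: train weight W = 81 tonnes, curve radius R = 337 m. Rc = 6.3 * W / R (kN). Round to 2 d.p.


Rc = 6.3 * W / R
Rc = 6.3 * 81 / 337
Rc = 510.3 / 337
Rc = 1.51 kN

1.51


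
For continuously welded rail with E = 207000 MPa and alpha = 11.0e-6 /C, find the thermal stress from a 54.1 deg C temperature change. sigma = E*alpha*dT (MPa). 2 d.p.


sigma = E * alpha * dT
sigma = 207000 * 11.0e-6 * 54.1
sigma = 2.277 * 54.1
sigma = 123.19 MPa

123.19


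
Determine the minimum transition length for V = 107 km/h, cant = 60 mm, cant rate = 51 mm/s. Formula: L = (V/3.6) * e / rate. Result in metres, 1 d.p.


Convert speed: V = 107 / 3.6 = 29.7222 m/s
L = 29.7222 * 60 / 51
L = 1783.3333 / 51
L = 35.0 m

35.0


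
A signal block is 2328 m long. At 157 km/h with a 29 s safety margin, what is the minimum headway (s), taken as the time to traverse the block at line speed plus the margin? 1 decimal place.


V = 157 / 3.6 = 43.6111 m/s
Block traversal time = 2328 / 43.6111 = 53.3809 s
Headway = 53.3809 + 29
Headway = 82.4 s

82.4


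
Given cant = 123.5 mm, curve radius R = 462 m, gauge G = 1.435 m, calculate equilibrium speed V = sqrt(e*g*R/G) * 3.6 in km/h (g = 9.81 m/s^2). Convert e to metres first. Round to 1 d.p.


Convert cant: e = 123.5 mm = 0.1235 m
V_ms = sqrt(0.1235 * 9.81 * 462 / 1.435)
V_ms = sqrt(390.055171) = 19.7498 m/s
V = 19.7498 * 3.6 = 71.1 km/h

71.1


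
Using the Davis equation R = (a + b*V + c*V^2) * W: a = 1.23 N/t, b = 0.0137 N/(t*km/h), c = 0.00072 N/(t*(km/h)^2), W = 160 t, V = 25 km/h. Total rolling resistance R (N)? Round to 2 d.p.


b*V = 0.0137 * 25 = 0.3425
c*V^2 = 0.00072 * 625 = 0.45
R_per_t = 1.23 + 0.3425 + 0.45 = 2.0225 N/t
R_total = 2.0225 * 160 = 323.60 N

323.60


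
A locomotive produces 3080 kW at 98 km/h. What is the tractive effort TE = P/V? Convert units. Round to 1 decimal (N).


Convert: P = 3080 kW = 3080000 W
V = 98 / 3.6 = 27.2222 m/s
TE = 3080000 / 27.2222
TE = 113142.9 N

113142.9


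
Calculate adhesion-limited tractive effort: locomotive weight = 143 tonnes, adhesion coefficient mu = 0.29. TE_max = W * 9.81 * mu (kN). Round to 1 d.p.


TE_max = W * g * mu
TE_max = 143 * 9.81 * 0.29
TE_max = 1402.83 * 0.29
TE_max = 406.8 kN

406.8


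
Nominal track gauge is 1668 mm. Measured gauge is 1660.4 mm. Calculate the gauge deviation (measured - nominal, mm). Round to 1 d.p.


Deviation = measured - nominal
Deviation = 1660.4 - 1668
Deviation = -7.6 mm

-7.6


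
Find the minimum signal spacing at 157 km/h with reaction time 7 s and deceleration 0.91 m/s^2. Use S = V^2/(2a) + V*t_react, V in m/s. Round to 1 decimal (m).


V = 157 / 3.6 = 43.6111 m/s
Braking distance = 43.6111^2 / (2*0.91) = 1045.0159 m
Sighting distance = 43.6111 * 7 = 305.2778 m
S = 1045.0159 + 305.2778 = 1350.3 m

1350.3


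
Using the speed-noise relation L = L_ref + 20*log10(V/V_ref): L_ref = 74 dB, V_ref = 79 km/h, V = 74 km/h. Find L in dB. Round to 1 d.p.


V/V_ref = 74 / 79 = 0.936709
log10(0.936709) = -0.028395
20 * -0.028395 = -0.5679
L = 74 + -0.5679 = 73.4 dB

73.4


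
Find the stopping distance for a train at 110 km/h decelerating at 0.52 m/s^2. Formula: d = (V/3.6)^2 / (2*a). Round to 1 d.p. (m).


Convert speed: V = 110 / 3.6 = 30.5556 m/s
V^2 = 933.642
d = 933.642 / (2 * 0.52)
d = 933.642 / 1.04
d = 897.7 m

897.7


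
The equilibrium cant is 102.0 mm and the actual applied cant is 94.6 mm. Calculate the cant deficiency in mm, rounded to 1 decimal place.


Cant deficiency = equilibrium cant - actual cant
CD = 102.0 - 94.6
CD = 7.4 mm

7.4


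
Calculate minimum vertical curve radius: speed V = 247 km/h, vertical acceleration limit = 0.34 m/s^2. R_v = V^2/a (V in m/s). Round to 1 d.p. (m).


Convert speed: V = 247 / 3.6 = 68.6111 m/s
V^2 = 4707.4846 m^2/s^2
R_v = 4707.4846 / 0.34
R_v = 13845.5 m

13845.5


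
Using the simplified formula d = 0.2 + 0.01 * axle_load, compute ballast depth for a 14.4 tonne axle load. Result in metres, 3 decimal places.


d = 0.2 + 0.01 * 14.4
d = 0.2 + 0.144
d = 0.344 m

0.344


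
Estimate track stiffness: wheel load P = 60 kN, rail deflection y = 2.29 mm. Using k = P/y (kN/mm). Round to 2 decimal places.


Track stiffness k = P / y
k = 60 / 2.29
k = 26.20 kN/mm

26.20


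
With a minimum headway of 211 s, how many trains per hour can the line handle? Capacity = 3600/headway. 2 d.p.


Capacity = 3600 / headway
Capacity = 3600 / 211
Capacity = 17.06 trains/hour

17.06


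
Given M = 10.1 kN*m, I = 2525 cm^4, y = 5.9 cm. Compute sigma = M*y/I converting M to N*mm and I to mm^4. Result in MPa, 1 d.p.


Convert units:
M = 10.1 kN*m = 10100000 N*mm
y = 5.9 cm = 59 mm
I = 2525 cm^4 = 25250000 mm^4
sigma = 10100000 * 59 / 25250000
sigma = 23.6 MPa

23.6


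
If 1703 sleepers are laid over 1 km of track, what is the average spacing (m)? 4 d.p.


Spacing = 1000 m / number of sleepers
Spacing = 1000 / 1703
Spacing = 0.5872 m

0.5872


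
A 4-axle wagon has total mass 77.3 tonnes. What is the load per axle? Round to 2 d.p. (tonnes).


Load per axle = total weight / number of axles
Load = 77.3 / 4
Load = 19.33 tonnes

19.33


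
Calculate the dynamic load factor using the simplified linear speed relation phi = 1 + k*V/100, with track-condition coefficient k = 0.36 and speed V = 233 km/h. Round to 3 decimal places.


phi = 1 + k * V / 100
phi = 1 + 0.36 * 233 / 100
phi = 1 + 0.8388
phi = 1.839

1.839


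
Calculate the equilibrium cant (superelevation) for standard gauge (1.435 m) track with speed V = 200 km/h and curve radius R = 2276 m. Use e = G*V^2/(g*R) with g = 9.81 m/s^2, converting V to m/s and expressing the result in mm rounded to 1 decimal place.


Convert speed: V = 200 / 3.6 = 55.5556 m/s
Apply formula: e = 1.435 * 55.5556^2 / (9.81 * 2276)
e = 1.435 * 3086.4198 / 22327.56
e = 0.198365 m = 198.4 mm

198.4


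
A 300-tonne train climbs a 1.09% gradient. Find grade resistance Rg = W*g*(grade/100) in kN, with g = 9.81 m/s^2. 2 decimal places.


Rg = W * 9.81 * grade / 100
Rg = 300 * 9.81 * 1.09 / 100
Rg = 2943.0 * 0.0109
Rg = 32.08 kN

32.08


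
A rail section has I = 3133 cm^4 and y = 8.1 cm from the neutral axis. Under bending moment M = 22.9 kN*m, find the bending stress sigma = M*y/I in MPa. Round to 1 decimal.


Convert units:
M = 22.9 kN*m = 22900000 N*mm
y = 8.1 cm = 81 mm
I = 3133 cm^4 = 31330000 mm^4
sigma = 22900000 * 81 / 31330000
sigma = 59.2 MPa

59.2


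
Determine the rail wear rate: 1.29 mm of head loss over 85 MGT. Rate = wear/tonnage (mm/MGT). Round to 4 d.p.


Wear rate = total wear / cumulative tonnage
Rate = 1.29 / 85
Rate = 0.0152 mm/MGT

0.0152


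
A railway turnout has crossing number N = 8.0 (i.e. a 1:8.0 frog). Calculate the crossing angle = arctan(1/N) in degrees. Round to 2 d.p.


1/N = 1/8.0 = 0.125
angle = arctan(0.125) = 0.124355 rad
angle = 0.124355 * 180/pi = 7.13 degrees

7.13


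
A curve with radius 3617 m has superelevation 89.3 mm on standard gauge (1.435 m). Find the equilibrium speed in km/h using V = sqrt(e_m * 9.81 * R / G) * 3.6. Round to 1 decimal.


Convert cant: e = 89.3 mm = 0.0893 m
V_ms = sqrt(0.0893 * 9.81 * 3617 / 1.435)
V_ms = sqrt(2208.091541) = 46.9903 m/s
V = 46.9903 * 3.6 = 169.2 km/h

169.2


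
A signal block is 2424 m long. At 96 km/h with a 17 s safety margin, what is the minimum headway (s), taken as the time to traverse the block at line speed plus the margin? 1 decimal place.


V = 96 / 3.6 = 26.6667 m/s
Block traversal time = 2424 / 26.6667 = 90.9 s
Headway = 90.9 + 17
Headway = 107.9 s

107.9


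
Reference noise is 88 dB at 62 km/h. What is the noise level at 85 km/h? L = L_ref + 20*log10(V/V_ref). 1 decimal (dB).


V/V_ref = 85 / 62 = 1.370968
log10(1.370968) = 0.137027
20 * 0.137027 = 2.7405
L = 88 + 2.7405 = 90.7 dB

90.7


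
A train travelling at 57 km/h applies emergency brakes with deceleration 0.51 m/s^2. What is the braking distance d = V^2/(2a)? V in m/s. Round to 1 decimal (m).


Convert speed: V = 57 / 3.6 = 15.8333 m/s
V^2 = 250.6944
d = 250.6944 / (2 * 0.51)
d = 250.6944 / 1.02
d = 245.8 m

245.8


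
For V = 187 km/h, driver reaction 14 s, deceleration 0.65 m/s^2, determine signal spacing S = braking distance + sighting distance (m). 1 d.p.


V = 187 / 3.6 = 51.9444 m/s
Braking distance = 51.9444^2 / (2*0.65) = 2075.5579 m
Sighting distance = 51.9444 * 14 = 727.2222 m
S = 2075.5579 + 727.2222 = 2802.8 m

2802.8


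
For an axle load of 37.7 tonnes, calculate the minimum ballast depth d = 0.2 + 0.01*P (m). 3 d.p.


d = 0.2 + 0.01 * 37.7
d = 0.2 + 0.377
d = 0.577 m

0.577


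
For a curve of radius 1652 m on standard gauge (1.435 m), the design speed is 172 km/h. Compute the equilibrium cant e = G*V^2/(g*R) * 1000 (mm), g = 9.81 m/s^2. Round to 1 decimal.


Convert speed: V = 172 / 3.6 = 47.7778 m/s
Apply formula: e = 1.435 * 47.7778^2 / (9.81 * 1652)
e = 1.435 * 2282.716 / 16206.12
e = 0.202127 m = 202.1 mm

202.1


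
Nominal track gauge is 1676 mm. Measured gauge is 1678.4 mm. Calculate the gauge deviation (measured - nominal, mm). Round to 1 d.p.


Deviation = measured - nominal
Deviation = 1678.4 - 1676
Deviation = 2.4 mm

2.4


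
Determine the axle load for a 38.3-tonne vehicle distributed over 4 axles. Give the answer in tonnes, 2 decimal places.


Load per axle = total weight / number of axles
Load = 38.3 / 4
Load = 9.58 tonnes

9.58


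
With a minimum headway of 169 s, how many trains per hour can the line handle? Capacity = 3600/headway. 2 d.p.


Capacity = 3600 / headway
Capacity = 3600 / 169
Capacity = 21.30 trains/hour

21.30


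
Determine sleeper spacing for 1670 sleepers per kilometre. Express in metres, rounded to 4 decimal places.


Spacing = 1000 m / number of sleepers
Spacing = 1000 / 1670
Spacing = 0.5988 m

0.5988


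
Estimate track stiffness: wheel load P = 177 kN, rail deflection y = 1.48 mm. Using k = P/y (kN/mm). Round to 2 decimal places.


Track stiffness k = P / y
k = 177 / 1.48
k = 119.59 kN/mm

119.59


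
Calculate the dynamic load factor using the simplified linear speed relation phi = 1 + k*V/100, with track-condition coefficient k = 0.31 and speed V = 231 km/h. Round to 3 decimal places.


phi = 1 + k * V / 100
phi = 1 + 0.31 * 231 / 100
phi = 1 + 0.7161
phi = 1.716

1.716


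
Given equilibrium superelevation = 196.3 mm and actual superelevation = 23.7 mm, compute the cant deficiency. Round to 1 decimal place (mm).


Cant deficiency = equilibrium cant - actual cant
CD = 196.3 - 23.7
CD = 172.6 mm

172.6


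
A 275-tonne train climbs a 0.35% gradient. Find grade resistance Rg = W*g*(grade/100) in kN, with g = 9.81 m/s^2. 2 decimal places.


Rg = W * 9.81 * grade / 100
Rg = 275 * 9.81 * 0.35 / 100
Rg = 2697.75 * 0.0035
Rg = 9.44 kN

9.44


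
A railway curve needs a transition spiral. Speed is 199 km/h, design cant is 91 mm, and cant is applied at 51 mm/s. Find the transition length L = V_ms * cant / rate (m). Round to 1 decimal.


Convert speed: V = 199 / 3.6 = 55.2778 m/s
L = 55.2778 * 91 / 51
L = 5030.2778 / 51
L = 98.6 m

98.6


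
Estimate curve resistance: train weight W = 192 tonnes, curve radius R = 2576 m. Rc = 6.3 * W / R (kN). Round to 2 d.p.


Rc = 6.3 * W / R
Rc = 6.3 * 192 / 2576
Rc = 1209.6 / 2576
Rc = 0.47 kN

0.47


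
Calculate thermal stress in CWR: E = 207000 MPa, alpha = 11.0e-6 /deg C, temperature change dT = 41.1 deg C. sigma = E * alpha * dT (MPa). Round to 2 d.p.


sigma = E * alpha * dT
sigma = 207000 * 11.0e-6 * 41.1
sigma = 2.277 * 41.1
sigma = 93.58 MPa

93.58


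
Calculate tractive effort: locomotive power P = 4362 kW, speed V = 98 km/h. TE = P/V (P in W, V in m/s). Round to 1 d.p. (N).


Convert: P = 4362 kW = 4362000 W
V = 98 / 3.6 = 27.2222 m/s
TE = 4362000 / 27.2222
TE = 160236.7 N

160236.7


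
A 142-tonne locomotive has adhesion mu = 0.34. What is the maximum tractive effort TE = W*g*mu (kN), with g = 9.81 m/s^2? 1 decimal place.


TE_max = W * g * mu
TE_max = 142 * 9.81 * 0.34
TE_max = 1393.02 * 0.34
TE_max = 473.6 kN

473.6


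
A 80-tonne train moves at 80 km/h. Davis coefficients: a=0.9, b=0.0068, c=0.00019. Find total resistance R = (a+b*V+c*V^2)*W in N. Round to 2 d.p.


b*V = 0.0068 * 80 = 0.544
c*V^2 = 0.00019 * 6400 = 1.216
R_per_t = 0.9 + 0.544 + 1.216 = 2.66 N/t
R_total = 2.66 * 80 = 212.80 N

212.80


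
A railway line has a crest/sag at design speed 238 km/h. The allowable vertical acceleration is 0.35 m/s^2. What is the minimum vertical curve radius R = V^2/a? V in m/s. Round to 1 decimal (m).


Convert speed: V = 238 / 3.6 = 66.1111 m/s
V^2 = 4370.679 m^2/s^2
R_v = 4370.679 / 0.35
R_v = 12487.7 m

12487.7


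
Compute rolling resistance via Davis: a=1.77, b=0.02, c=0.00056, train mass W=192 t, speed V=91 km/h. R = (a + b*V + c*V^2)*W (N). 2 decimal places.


b*V = 0.02 * 91 = 1.82
c*V^2 = 0.00056 * 8281 = 4.63736
R_per_t = 1.77 + 1.82 + 4.63736 = 8.22736 N/t
R_total = 8.22736 * 192 = 1579.65 N

1579.65


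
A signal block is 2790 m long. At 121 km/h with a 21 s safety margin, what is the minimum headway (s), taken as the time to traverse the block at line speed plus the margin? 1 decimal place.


V = 121 / 3.6 = 33.6111 m/s
Block traversal time = 2790 / 33.6111 = 83.0083 s
Headway = 83.0083 + 21
Headway = 104.0 s

104.0


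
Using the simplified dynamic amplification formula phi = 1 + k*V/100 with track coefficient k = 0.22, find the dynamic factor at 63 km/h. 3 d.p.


phi = 1 + k * V / 100
phi = 1 + 0.22 * 63 / 100
phi = 1 + 0.1386
phi = 1.139

1.139


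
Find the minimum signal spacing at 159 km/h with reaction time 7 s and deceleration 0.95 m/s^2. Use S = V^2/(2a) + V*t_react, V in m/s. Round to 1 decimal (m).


V = 159 / 3.6 = 44.1667 m/s
Braking distance = 44.1667^2 / (2*0.95) = 1026.6813 m
Sighting distance = 44.1667 * 7 = 309.1667 m
S = 1026.6813 + 309.1667 = 1335.8 m

1335.8


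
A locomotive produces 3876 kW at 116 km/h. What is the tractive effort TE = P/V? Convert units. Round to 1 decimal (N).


Convert: P = 3876 kW = 3876000 W
V = 116 / 3.6 = 32.2222 m/s
TE = 3876000 / 32.2222
TE = 120289.7 N

120289.7


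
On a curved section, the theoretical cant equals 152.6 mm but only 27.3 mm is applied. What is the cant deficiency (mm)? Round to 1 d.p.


Cant deficiency = equilibrium cant - actual cant
CD = 152.6 - 27.3
CD = 125.3 mm

125.3


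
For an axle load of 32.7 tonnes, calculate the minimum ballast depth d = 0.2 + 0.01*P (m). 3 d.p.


d = 0.2 + 0.01 * 32.7
d = 0.2 + 0.327
d = 0.527 m

0.527


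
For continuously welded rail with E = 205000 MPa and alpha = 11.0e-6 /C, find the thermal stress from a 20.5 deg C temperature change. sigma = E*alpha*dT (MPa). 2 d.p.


sigma = E * alpha * dT
sigma = 205000 * 11.0e-6 * 20.5
sigma = 2.255 * 20.5
sigma = 46.23 MPa

46.23


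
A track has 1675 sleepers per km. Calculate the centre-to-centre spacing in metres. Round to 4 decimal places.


Spacing = 1000 m / number of sleepers
Spacing = 1000 / 1675
Spacing = 0.5970 m

0.5970


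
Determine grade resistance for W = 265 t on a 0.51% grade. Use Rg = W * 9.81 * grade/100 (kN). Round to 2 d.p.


Rg = W * 9.81 * grade / 100
Rg = 265 * 9.81 * 0.51 / 100
Rg = 2599.65 * 0.0051
Rg = 13.26 kN

13.26


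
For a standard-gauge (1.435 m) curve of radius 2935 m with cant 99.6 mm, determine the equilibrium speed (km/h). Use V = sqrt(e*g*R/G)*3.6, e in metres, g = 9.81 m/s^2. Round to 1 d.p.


Convert cant: e = 99.6 mm = 0.0996 m
V_ms = sqrt(0.0996 * 9.81 * 2935 / 1.435)
V_ms = sqrt(1998.409798) = 44.7036 m/s
V = 44.7036 * 3.6 = 160.9 km/h

160.9


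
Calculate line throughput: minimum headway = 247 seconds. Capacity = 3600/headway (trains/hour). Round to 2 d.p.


Capacity = 3600 / headway
Capacity = 3600 / 247
Capacity = 14.57 trains/hour

14.57


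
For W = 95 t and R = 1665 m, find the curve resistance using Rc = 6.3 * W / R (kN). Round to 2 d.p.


Rc = 6.3 * W / R
Rc = 6.3 * 95 / 1665
Rc = 598.5 / 1665
Rc = 0.36 kN

0.36


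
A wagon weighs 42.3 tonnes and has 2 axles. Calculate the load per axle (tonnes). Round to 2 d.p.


Load per axle = total weight / number of axles
Load = 42.3 / 2
Load = 21.15 tonnes

21.15


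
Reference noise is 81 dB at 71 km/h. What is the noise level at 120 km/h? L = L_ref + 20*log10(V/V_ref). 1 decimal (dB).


V/V_ref = 120 / 71 = 1.690141
log10(1.690141) = 0.227923
20 * 0.227923 = 4.5585
L = 81 + 4.5585 = 85.6 dB

85.6


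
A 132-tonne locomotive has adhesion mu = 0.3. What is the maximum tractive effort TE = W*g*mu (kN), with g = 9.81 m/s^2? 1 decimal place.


TE_max = W * g * mu
TE_max = 132 * 9.81 * 0.3
TE_max = 1294.92 * 0.3
TE_max = 388.5 kN

388.5


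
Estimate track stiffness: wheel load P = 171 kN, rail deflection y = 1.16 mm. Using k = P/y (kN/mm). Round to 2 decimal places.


Track stiffness k = P / y
k = 171 / 1.16
k = 147.41 kN/mm

147.41


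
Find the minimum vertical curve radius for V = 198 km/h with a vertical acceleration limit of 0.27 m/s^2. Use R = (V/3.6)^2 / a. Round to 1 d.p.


Convert speed: V = 198 / 3.6 = 55.0 m/s
V^2 = 3025.0 m^2/s^2
R_v = 3025.0 / 0.27
R_v = 11203.7 m

11203.7


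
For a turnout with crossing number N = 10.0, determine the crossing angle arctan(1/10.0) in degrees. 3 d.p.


1/N = 1/10.0 = 0.1
angle = arctan(0.1) = 0.099669 rad
angle = 0.099669 * 180/pi = 5.711 degrees

5.711


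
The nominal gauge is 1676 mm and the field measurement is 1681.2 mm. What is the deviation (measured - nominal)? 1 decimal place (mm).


Deviation = measured - nominal
Deviation = 1681.2 - 1676
Deviation = 5.2 mm

5.2


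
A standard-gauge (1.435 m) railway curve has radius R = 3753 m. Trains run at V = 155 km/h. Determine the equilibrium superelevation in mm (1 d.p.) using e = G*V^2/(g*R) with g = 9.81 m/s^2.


Convert speed: V = 155 / 3.6 = 43.0556 m/s
Apply formula: e = 1.435 * 43.0556^2 / (9.81 * 3753)
e = 1.435 * 1853.7809 / 36816.93
e = 0.072254 m = 72.3 mm

72.3


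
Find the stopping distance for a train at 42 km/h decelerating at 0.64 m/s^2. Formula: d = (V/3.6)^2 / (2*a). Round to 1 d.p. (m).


Convert speed: V = 42 / 3.6 = 11.6667 m/s
V^2 = 136.1111
d = 136.1111 / (2 * 0.64)
d = 136.1111 / 1.28
d = 106.3 m

106.3


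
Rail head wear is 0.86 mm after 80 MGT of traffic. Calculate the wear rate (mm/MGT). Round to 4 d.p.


Wear rate = total wear / cumulative tonnage
Rate = 0.86 / 80
Rate = 0.0108 mm/MGT

0.0108


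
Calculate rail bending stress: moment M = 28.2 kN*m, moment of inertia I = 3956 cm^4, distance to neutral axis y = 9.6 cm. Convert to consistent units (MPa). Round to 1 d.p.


Convert units:
M = 28.2 kN*m = 28200000 N*mm
y = 9.6 cm = 96 mm
I = 3956 cm^4 = 39560000 mm^4
sigma = 28200000 * 96 / 39560000
sigma = 68.4 MPa

68.4


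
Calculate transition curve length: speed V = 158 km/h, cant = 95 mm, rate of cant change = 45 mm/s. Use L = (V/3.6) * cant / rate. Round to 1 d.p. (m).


Convert speed: V = 158 / 3.6 = 43.8889 m/s
L = 43.8889 * 95 / 45
L = 4169.4444 / 45
L = 92.7 m

92.7


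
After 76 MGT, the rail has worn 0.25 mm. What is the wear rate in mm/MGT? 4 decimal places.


Wear rate = total wear / cumulative tonnage
Rate = 0.25 / 76
Rate = 0.0033 mm/MGT

0.0033


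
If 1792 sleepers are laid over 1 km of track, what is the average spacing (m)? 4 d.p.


Spacing = 1000 m / number of sleepers
Spacing = 1000 / 1792
Spacing = 0.5580 m

0.5580


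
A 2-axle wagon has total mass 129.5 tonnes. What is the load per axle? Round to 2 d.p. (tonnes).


Load per axle = total weight / number of axles
Load = 129.5 / 2
Load = 64.75 tonnes

64.75


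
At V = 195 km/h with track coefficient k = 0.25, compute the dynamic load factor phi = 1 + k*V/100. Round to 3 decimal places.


phi = 1 + k * V / 100
phi = 1 + 0.25 * 195 / 100
phi = 1 + 0.4875
phi = 1.488

1.488


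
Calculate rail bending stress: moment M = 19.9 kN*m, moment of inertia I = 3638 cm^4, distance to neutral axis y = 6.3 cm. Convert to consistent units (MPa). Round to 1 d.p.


Convert units:
M = 19.9 kN*m = 19900000 N*mm
y = 6.3 cm = 63 mm
I = 3638 cm^4 = 36380000 mm^4
sigma = 19900000 * 63 / 36380000
sigma = 34.5 MPa

34.5


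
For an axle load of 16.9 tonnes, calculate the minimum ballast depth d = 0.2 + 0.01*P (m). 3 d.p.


d = 0.2 + 0.01 * 16.9
d = 0.2 + 0.169
d = 0.369 m

0.369


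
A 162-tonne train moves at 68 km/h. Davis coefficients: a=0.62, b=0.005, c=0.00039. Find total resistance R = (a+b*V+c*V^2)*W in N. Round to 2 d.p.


b*V = 0.005 * 68 = 0.34
c*V^2 = 0.00039 * 4624 = 1.80336
R_per_t = 0.62 + 0.34 + 1.80336 = 2.76336 N/t
R_total = 2.76336 * 162 = 447.66 N

447.66


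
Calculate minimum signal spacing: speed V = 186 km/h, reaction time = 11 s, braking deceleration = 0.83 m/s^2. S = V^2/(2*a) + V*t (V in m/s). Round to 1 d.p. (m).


V = 186 / 3.6 = 51.6667 m/s
Braking distance = 51.6667^2 / (2*0.83) = 1608.0991 m
Sighting distance = 51.6667 * 11 = 568.3333 m
S = 1608.0991 + 568.3333 = 2176.4 m

2176.4


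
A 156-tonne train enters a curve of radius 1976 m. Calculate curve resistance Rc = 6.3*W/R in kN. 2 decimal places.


Rc = 6.3 * W / R
Rc = 6.3 * 156 / 1976
Rc = 982.8 / 1976
Rc = 0.50 kN

0.50
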